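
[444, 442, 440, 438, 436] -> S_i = 444 + -2*i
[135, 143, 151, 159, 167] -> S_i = 135 + 8*i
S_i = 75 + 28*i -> [75, 103, 131, 159, 187]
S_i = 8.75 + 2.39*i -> [8.75, 11.14, 13.53, 15.92, 18.31]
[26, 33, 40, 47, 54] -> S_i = 26 + 7*i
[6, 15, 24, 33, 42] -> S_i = 6 + 9*i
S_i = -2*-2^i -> [-2, 4, -8, 16, -32]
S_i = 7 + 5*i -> [7, 12, 17, 22, 27]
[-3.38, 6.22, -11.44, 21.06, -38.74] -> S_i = -3.38*(-1.84)^i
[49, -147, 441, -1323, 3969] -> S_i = 49*-3^i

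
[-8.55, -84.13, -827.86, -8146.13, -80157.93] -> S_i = -8.55*9.84^i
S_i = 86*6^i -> [86, 516, 3096, 18576, 111456]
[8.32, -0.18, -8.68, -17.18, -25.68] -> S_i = 8.32 + -8.50*i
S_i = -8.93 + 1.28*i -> [-8.93, -7.65, -6.37, -5.09, -3.81]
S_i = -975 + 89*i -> [-975, -886, -797, -708, -619]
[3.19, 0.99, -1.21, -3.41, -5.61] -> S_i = 3.19 + -2.20*i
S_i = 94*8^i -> [94, 752, 6016, 48128, 385024]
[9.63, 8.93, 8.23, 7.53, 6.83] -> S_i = 9.63 + -0.70*i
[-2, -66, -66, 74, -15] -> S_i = Random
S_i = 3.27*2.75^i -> [3.27, 8.99, 24.73, 68.01, 187.02]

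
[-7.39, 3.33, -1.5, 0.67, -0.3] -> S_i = -7.39*(-0.45)^i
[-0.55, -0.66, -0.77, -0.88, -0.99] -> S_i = -0.55 + -0.11*i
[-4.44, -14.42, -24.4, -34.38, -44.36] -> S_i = -4.44 + -9.98*i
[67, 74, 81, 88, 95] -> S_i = 67 + 7*i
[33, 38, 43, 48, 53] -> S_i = 33 + 5*i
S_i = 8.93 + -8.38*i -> [8.93, 0.55, -7.83, -16.21, -24.59]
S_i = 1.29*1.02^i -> [1.29, 1.32, 1.34, 1.37, 1.4]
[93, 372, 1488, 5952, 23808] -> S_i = 93*4^i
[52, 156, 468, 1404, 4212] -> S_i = 52*3^i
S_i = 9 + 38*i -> [9, 47, 85, 123, 161]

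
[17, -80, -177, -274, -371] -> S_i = 17 + -97*i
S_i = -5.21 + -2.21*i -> [-5.21, -7.42, -9.63, -11.84, -14.05]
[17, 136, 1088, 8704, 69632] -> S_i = 17*8^i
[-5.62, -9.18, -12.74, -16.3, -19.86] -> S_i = -5.62 + -3.56*i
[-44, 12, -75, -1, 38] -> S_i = Random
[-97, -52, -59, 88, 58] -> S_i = Random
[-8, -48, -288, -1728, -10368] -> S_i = -8*6^i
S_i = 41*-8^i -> [41, -328, 2624, -20992, 167936]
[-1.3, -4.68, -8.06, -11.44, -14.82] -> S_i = -1.30 + -3.38*i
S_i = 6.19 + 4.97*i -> [6.19, 11.16, 16.13, 21.1, 26.07]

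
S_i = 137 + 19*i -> [137, 156, 175, 194, 213]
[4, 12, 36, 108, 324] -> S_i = 4*3^i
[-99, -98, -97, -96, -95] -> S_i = -99 + 1*i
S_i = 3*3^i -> [3, 9, 27, 81, 243]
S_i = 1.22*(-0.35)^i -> [1.22, -0.43, 0.15, -0.05, 0.02]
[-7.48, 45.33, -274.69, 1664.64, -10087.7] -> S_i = -7.48*(-6.06)^i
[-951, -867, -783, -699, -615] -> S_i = -951 + 84*i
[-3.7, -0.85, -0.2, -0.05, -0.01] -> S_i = -3.70*0.23^i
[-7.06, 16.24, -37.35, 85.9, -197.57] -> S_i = -7.06*(-2.30)^i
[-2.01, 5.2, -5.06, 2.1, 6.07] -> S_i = Random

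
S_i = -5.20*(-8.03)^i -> [-5.2, 41.76, -335.3, 2692.46, -21620.49]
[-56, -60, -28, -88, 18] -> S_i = Random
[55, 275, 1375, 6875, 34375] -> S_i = 55*5^i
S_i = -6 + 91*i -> [-6, 85, 176, 267, 358]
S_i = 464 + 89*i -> [464, 553, 642, 731, 820]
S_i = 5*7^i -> [5, 35, 245, 1715, 12005]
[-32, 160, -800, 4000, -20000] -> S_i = -32*-5^i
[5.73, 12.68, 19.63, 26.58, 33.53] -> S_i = 5.73 + 6.95*i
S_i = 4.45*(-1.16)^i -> [4.45, -5.16, 5.99, -6.95, 8.06]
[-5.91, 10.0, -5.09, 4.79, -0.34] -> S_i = Random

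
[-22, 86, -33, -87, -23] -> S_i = Random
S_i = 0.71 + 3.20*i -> [0.71, 3.91, 7.11, 10.31, 13.51]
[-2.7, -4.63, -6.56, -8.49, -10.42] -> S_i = -2.70 + -1.93*i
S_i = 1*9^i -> [1, 9, 81, 729, 6561]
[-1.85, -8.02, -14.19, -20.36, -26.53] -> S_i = -1.85 + -6.17*i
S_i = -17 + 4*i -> [-17, -13, -9, -5, -1]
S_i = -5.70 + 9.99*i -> [-5.7, 4.29, 14.28, 24.27, 34.26]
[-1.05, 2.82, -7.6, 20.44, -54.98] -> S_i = -1.05*(-2.69)^i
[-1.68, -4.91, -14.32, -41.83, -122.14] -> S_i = -1.68*2.92^i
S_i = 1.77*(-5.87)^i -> [1.77, -10.39, 60.99, -358.0, 2101.48]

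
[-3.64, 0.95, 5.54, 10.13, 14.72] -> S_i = -3.64 + 4.59*i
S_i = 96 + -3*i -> [96, 93, 90, 87, 84]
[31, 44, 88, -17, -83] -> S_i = Random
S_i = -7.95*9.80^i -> [-7.95, -77.91, -763.52, -7482.48, -73328.27]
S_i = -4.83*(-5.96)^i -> [-4.83, 28.79, -171.57, 1022.55, -6094.42]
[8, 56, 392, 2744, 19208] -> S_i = 8*7^i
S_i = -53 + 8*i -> [-53, -45, -37, -29, -21]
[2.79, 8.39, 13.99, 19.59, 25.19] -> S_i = 2.79 + 5.60*i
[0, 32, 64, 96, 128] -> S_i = 0 + 32*i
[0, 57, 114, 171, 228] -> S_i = 0 + 57*i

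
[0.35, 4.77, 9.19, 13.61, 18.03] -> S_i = 0.35 + 4.42*i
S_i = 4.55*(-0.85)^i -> [4.55, -3.87, 3.29, -2.79, 2.38]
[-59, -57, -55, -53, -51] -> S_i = -59 + 2*i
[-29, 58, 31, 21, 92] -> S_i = Random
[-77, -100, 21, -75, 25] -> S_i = Random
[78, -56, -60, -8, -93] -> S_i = Random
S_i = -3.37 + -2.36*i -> [-3.37, -5.73, -8.09, -10.45, -12.81]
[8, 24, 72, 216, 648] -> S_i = 8*3^i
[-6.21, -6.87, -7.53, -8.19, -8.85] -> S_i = -6.21 + -0.66*i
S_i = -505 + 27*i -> [-505, -478, -451, -424, -397]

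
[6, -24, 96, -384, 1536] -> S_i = 6*-4^i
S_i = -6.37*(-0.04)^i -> [-6.37, 0.25, -0.01, 0.0, -0.0]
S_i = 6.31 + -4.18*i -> [6.31, 2.13, -2.05, -6.23, -10.41]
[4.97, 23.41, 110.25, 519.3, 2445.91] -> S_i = 4.97*4.71^i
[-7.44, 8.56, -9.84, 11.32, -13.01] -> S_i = -7.44*(-1.15)^i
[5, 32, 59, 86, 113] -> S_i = 5 + 27*i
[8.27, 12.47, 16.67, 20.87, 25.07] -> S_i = 8.27 + 4.20*i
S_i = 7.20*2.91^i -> [7.2, 20.95, 60.97, 177.42, 516.3]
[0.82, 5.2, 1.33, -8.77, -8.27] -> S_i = Random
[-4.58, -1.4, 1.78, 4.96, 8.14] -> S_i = -4.58 + 3.18*i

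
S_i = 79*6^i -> [79, 474, 2844, 17064, 102384]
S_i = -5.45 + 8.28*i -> [-5.45, 2.83, 11.11, 19.39, 27.67]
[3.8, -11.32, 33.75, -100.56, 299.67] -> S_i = 3.80*(-2.98)^i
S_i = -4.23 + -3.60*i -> [-4.23, -7.83, -11.43, -15.03, -18.63]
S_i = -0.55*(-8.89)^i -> [-0.55, 4.89, -43.47, 386.43, -3435.34]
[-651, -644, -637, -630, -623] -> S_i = -651 + 7*i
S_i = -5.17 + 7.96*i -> [-5.17, 2.79, 10.75, 18.71, 26.67]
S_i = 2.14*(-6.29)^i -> [2.14, -13.46, 84.67, -532.56, 3349.78]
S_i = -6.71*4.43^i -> [-6.71, -29.73, -131.68, -583.36, -2584.27]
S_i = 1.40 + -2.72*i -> [1.4, -1.32, -4.04, -6.76, -9.48]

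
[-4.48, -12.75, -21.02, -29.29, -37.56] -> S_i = -4.48 + -8.27*i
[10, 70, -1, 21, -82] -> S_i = Random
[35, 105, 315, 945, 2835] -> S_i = 35*3^i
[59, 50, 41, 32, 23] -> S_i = 59 + -9*i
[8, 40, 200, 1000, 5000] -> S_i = 8*5^i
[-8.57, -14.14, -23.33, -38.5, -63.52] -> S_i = -8.57*1.65^i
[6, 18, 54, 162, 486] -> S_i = 6*3^i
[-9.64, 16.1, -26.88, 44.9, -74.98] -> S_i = -9.64*(-1.67)^i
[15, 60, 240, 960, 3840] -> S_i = 15*4^i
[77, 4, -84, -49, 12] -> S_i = Random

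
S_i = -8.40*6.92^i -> [-8.4, -58.13, -402.25, -2783.54, -19262.1]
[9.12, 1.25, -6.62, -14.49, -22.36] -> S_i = 9.12 + -7.87*i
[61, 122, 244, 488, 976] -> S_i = 61*2^i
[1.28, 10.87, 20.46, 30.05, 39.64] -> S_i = 1.28 + 9.59*i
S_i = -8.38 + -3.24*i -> [-8.38, -11.62, -14.86, -18.1, -21.34]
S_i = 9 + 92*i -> [9, 101, 193, 285, 377]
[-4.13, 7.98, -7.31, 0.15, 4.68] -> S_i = Random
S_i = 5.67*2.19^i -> [5.67, 12.42, 27.19, 59.55, 130.42]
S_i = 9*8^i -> [9, 72, 576, 4608, 36864]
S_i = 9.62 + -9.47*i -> [9.62, 0.15, -9.32, -18.79, -28.26]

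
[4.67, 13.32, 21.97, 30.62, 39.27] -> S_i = 4.67 + 8.65*i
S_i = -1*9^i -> [-1, -9, -81, -729, -6561]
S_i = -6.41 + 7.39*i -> [-6.41, 0.98, 8.37, 15.76, 23.15]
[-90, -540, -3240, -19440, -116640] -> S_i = -90*6^i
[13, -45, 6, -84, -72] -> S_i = Random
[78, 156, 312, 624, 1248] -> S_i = 78*2^i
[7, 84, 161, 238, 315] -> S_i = 7 + 77*i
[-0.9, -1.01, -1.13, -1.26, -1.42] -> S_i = -0.90*1.12^i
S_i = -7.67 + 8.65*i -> [-7.67, 0.98, 9.63, 18.28, 26.93]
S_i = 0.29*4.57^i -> [0.29, 1.33, 6.06, 27.68, 126.49]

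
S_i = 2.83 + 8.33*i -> [2.83, 11.16, 19.49, 27.82, 36.15]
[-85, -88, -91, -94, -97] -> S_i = -85 + -3*i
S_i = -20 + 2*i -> [-20, -18, -16, -14, -12]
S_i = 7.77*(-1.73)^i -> [7.77, -13.44, 23.25, -40.23, 69.6]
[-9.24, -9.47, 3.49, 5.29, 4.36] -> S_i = Random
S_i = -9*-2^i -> [-9, 18, -36, 72, -144]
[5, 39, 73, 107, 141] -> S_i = 5 + 34*i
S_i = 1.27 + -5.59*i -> [1.27, -4.32, -9.91, -15.5, -21.09]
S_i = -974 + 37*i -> [-974, -937, -900, -863, -826]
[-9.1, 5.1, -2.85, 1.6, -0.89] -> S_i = -9.10*(-0.56)^i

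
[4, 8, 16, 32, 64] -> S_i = 4*2^i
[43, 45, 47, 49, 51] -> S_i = 43 + 2*i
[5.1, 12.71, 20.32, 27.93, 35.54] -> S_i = 5.10 + 7.61*i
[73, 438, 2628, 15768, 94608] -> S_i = 73*6^i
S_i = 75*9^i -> [75, 675, 6075, 54675, 492075]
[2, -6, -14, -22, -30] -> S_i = 2 + -8*i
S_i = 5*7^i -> [5, 35, 245, 1715, 12005]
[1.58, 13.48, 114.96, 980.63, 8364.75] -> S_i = 1.58*8.53^i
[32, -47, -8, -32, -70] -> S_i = Random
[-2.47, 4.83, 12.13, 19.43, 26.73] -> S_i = -2.47 + 7.30*i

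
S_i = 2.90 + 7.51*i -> [2.9, 10.41, 17.92, 25.43, 32.94]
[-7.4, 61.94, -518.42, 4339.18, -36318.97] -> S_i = -7.40*(-8.37)^i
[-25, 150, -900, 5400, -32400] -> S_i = -25*-6^i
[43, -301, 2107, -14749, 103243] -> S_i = 43*-7^i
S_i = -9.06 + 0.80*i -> [-9.06, -8.26, -7.46, -6.66, -5.86]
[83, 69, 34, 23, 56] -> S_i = Random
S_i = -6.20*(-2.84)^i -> [-6.2, 17.61, -50.01, 142.02, -403.33]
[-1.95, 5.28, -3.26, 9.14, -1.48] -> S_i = Random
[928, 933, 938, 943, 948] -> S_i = 928 + 5*i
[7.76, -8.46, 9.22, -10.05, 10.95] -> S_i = 7.76*(-1.09)^i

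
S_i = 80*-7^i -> [80, -560, 3920, -27440, 192080]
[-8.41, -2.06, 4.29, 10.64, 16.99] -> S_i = -8.41 + 6.35*i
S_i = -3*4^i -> [-3, -12, -48, -192, -768]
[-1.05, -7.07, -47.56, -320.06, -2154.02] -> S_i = -1.05*6.73^i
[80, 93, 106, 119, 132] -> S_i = 80 + 13*i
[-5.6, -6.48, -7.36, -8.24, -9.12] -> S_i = -5.60 + -0.88*i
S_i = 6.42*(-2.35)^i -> [6.42, -15.09, 35.45, -83.32, 195.8]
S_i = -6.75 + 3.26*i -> [-6.75, -3.49, -0.23, 3.03, 6.29]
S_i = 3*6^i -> [3, 18, 108, 648, 3888]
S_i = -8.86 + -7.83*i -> [-8.86, -16.69, -24.52, -32.35, -40.18]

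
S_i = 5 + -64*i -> [5, -59, -123, -187, -251]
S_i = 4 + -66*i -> [4, -62, -128, -194, -260]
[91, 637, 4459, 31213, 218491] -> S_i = 91*7^i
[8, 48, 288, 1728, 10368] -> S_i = 8*6^i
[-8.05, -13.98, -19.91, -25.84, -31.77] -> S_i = -8.05 + -5.93*i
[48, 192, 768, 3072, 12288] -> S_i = 48*4^i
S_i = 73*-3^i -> [73, -219, 657, -1971, 5913]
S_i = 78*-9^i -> [78, -702, 6318, -56862, 511758]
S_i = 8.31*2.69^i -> [8.31, 22.35, 60.13, 161.76, 435.12]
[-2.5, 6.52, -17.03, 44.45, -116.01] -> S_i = -2.50*(-2.61)^i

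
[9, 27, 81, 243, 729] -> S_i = 9*3^i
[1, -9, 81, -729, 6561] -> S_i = 1*-9^i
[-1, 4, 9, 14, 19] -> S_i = -1 + 5*i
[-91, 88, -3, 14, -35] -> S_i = Random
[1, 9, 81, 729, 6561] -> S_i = 1*9^i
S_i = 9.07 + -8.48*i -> [9.07, 0.59, -7.89, -16.37, -24.85]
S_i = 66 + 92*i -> [66, 158, 250, 342, 434]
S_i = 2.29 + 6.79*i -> [2.29, 9.08, 15.87, 22.66, 29.45]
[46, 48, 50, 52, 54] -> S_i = 46 + 2*i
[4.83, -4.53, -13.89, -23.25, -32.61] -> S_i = 4.83 + -9.36*i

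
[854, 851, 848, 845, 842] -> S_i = 854 + -3*i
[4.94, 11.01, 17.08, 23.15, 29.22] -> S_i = 4.94 + 6.07*i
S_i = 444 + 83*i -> [444, 527, 610, 693, 776]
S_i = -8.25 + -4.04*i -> [-8.25, -12.29, -16.33, -20.37, -24.41]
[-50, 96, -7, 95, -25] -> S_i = Random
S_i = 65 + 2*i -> [65, 67, 69, 71, 73]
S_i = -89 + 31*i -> [-89, -58, -27, 4, 35]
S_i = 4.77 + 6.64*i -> [4.77, 11.41, 18.05, 24.69, 31.33]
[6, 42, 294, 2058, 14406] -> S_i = 6*7^i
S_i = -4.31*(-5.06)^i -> [-4.31, 21.81, -110.35, 558.38, -2825.4]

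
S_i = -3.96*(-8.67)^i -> [-3.96, 34.33, -297.67, 2580.79, -22375.44]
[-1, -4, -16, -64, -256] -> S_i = -1*4^i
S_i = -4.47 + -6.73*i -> [-4.47, -11.2, -17.93, -24.66, -31.39]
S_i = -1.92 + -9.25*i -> [-1.92, -11.17, -20.42, -29.67, -38.92]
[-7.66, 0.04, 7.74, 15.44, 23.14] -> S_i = -7.66 + 7.70*i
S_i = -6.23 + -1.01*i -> [-6.23, -7.24, -8.25, -9.26, -10.27]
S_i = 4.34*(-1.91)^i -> [4.34, -8.29, 15.83, -30.24, 57.76]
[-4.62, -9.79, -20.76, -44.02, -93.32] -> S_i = -4.62*2.12^i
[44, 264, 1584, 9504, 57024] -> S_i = 44*6^i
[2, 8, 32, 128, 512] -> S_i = 2*4^i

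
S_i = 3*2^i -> [3, 6, 12, 24, 48]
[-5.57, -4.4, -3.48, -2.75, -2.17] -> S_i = -5.57*0.79^i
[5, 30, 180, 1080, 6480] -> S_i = 5*6^i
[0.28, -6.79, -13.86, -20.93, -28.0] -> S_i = 0.28 + -7.07*i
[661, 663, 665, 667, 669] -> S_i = 661 + 2*i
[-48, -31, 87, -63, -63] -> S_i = Random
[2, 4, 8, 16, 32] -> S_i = 2*2^i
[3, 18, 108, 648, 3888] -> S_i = 3*6^i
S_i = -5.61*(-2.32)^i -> [-5.61, 13.02, -30.2, 70.05, -162.52]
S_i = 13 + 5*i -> [13, 18, 23, 28, 33]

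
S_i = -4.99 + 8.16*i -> [-4.99, 3.17, 11.33, 19.49, 27.65]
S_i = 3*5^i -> [3, 15, 75, 375, 1875]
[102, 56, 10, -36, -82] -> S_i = 102 + -46*i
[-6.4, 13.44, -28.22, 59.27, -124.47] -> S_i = -6.40*(-2.10)^i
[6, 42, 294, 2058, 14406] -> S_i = 6*7^i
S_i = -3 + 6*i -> [-3, 3, 9, 15, 21]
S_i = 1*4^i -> [1, 4, 16, 64, 256]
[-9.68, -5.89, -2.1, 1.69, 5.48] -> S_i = -9.68 + 3.79*i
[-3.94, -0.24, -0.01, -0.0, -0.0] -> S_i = -3.94*0.06^i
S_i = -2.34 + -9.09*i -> [-2.34, -11.43, -20.52, -29.61, -38.7]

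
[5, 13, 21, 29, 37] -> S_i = 5 + 8*i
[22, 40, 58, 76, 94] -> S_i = 22 + 18*i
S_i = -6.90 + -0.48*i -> [-6.9, -7.38, -7.86, -8.34, -8.82]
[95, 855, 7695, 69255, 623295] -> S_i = 95*9^i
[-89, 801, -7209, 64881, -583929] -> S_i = -89*-9^i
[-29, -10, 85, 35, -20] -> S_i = Random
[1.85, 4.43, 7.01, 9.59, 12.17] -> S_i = 1.85 + 2.58*i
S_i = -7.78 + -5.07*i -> [-7.78, -12.85, -17.92, -22.99, -28.06]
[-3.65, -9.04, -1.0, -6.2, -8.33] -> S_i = Random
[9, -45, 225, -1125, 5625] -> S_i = 9*-5^i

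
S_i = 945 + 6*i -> [945, 951, 957, 963, 969]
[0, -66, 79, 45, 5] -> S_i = Random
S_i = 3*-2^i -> [3, -6, 12, -24, 48]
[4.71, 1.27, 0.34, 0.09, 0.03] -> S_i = 4.71*0.27^i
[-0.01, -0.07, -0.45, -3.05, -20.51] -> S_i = -0.01*6.73^i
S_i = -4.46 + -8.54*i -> [-4.46, -13.0, -21.54, -30.08, -38.62]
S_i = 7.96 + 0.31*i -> [7.96, 8.27, 8.58, 8.89, 9.2]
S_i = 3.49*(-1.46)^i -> [3.49, -5.1, 7.44, -10.86, 15.86]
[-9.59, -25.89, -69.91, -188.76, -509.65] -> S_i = -9.59*2.70^i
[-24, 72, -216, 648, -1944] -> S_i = -24*-3^i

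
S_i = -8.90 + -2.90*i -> [-8.9, -11.8, -14.7, -17.6, -20.5]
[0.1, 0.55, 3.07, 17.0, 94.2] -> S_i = 0.10*5.54^i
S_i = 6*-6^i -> [6, -36, 216, -1296, 7776]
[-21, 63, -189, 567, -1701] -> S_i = -21*-3^i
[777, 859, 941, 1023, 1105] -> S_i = 777 + 82*i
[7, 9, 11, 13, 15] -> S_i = 7 + 2*i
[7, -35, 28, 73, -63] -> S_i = Random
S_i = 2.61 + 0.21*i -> [2.61, 2.82, 3.03, 3.24, 3.45]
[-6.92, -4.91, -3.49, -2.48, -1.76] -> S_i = -6.92*0.71^i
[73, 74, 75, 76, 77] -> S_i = 73 + 1*i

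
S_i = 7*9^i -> [7, 63, 567, 5103, 45927]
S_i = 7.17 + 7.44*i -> [7.17, 14.61, 22.05, 29.49, 36.93]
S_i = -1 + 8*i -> [-1, 7, 15, 23, 31]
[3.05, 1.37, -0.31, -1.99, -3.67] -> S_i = 3.05 + -1.68*i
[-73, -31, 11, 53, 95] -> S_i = -73 + 42*i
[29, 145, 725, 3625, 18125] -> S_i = 29*5^i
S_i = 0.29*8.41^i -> [0.29, 2.44, 20.51, 172.5, 1450.71]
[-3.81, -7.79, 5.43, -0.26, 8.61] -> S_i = Random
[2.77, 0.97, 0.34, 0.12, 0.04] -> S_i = 2.77*0.35^i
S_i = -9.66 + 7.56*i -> [-9.66, -2.1, 5.46, 13.02, 20.58]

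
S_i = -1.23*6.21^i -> [-1.23, -7.64, -47.43, -294.56, -1829.24]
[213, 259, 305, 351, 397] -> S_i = 213 + 46*i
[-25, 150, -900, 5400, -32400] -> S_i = -25*-6^i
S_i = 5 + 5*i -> [5, 10, 15, 20, 25]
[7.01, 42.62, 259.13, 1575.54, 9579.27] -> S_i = 7.01*6.08^i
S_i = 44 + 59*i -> [44, 103, 162, 221, 280]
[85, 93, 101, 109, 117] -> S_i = 85 + 8*i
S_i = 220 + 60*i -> [220, 280, 340, 400, 460]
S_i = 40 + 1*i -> [40, 41, 42, 43, 44]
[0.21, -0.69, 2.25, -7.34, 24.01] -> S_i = 0.21*(-3.27)^i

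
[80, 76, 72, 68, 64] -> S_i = 80 + -4*i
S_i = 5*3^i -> [5, 15, 45, 135, 405]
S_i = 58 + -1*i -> [58, 57, 56, 55, 54]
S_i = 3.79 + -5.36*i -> [3.79, -1.57, -6.93, -12.29, -17.65]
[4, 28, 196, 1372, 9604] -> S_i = 4*7^i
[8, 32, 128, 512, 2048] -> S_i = 8*4^i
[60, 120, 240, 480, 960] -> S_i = 60*2^i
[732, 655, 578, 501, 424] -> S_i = 732 + -77*i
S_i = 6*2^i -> [6, 12, 24, 48, 96]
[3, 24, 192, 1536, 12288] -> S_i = 3*8^i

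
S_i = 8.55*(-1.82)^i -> [8.55, -15.56, 28.32, -51.54, 93.81]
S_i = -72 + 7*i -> [-72, -65, -58, -51, -44]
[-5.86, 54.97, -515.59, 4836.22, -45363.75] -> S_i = -5.86*(-9.38)^i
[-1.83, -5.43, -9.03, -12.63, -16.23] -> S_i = -1.83 + -3.60*i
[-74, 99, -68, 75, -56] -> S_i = Random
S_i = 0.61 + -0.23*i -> [0.61, 0.38, 0.15, -0.08, -0.31]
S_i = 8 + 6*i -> [8, 14, 20, 26, 32]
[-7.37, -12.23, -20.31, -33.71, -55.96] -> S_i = -7.37*1.66^i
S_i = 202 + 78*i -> [202, 280, 358, 436, 514]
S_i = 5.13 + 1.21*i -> [5.13, 6.34, 7.55, 8.76, 9.97]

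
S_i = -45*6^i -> [-45, -270, -1620, -9720, -58320]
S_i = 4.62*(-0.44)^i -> [4.62, -2.03, 0.89, -0.39, 0.17]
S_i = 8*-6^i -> [8, -48, 288, -1728, 10368]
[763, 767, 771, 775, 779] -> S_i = 763 + 4*i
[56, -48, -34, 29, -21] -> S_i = Random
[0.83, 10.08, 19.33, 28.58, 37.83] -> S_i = 0.83 + 9.25*i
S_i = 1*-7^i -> [1, -7, 49, -343, 2401]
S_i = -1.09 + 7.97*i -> [-1.09, 6.88, 14.85, 22.82, 30.79]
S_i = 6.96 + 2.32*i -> [6.96, 9.28, 11.6, 13.92, 16.24]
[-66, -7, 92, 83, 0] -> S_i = Random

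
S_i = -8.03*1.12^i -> [-8.03, -8.99, -10.07, -11.28, -12.64]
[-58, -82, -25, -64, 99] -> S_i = Random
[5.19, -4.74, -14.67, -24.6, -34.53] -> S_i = 5.19 + -9.93*i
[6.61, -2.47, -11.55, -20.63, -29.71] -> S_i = 6.61 + -9.08*i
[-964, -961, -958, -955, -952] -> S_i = -964 + 3*i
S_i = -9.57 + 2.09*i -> [-9.57, -7.48, -5.39, -3.3, -1.21]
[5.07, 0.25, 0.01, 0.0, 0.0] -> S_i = 5.07*0.05^i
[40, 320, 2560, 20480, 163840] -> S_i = 40*8^i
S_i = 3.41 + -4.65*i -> [3.41, -1.24, -5.89, -10.54, -15.19]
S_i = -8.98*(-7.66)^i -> [-8.98, 68.79, -526.91, 4036.11, -30916.58]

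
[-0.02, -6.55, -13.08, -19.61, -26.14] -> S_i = -0.02 + -6.53*i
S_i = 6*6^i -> [6, 36, 216, 1296, 7776]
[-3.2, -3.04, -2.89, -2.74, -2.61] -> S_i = -3.20*0.95^i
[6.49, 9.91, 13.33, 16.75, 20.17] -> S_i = 6.49 + 3.42*i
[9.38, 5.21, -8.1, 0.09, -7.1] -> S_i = Random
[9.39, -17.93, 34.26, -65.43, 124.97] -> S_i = 9.39*(-1.91)^i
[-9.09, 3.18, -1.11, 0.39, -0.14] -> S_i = -9.09*(-0.35)^i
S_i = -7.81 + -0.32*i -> [-7.81, -8.13, -8.45, -8.77, -9.09]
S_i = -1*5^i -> [-1, -5, -25, -125, -625]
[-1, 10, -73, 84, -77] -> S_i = Random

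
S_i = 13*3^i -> [13, 39, 117, 351, 1053]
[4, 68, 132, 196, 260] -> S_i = 4 + 64*i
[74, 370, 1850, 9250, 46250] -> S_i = 74*5^i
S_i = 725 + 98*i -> [725, 823, 921, 1019, 1117]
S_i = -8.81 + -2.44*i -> [-8.81, -11.25, -13.69, -16.13, -18.57]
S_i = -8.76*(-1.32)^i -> [-8.76, 11.56, -15.26, 20.15, -26.59]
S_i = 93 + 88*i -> [93, 181, 269, 357, 445]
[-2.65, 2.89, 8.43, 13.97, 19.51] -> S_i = -2.65 + 5.54*i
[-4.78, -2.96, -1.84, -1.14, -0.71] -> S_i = -4.78*0.62^i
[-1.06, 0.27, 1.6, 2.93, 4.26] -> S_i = -1.06 + 1.33*i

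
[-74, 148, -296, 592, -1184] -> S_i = -74*-2^i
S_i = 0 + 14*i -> [0, 14, 28, 42, 56]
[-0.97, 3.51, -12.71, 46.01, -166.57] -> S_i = -0.97*(-3.62)^i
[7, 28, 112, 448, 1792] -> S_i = 7*4^i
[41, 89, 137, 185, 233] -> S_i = 41 + 48*i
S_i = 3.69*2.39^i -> [3.69, 8.82, 21.08, 50.38, 120.4]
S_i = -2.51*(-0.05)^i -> [-2.51, 0.13, -0.01, 0.0, -0.0]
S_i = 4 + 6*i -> [4, 10, 16, 22, 28]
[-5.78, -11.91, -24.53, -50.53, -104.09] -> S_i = -5.78*2.06^i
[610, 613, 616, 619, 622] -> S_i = 610 + 3*i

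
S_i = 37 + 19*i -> [37, 56, 75, 94, 113]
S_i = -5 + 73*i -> [-5, 68, 141, 214, 287]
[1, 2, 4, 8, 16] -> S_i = 1*2^i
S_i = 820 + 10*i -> [820, 830, 840, 850, 860]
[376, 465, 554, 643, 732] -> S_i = 376 + 89*i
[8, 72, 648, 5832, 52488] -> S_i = 8*9^i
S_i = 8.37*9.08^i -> [8.37, 76.0, 690.08, 6265.89, 56894.31]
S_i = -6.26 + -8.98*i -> [-6.26, -15.24, -24.22, -33.2, -42.18]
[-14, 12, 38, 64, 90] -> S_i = -14 + 26*i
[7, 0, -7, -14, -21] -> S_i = 7 + -7*i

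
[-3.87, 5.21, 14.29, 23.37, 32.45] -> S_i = -3.87 + 9.08*i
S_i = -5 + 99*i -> [-5, 94, 193, 292, 391]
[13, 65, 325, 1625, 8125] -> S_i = 13*5^i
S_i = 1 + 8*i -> [1, 9, 17, 25, 33]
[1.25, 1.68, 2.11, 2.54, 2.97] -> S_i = 1.25 + 0.43*i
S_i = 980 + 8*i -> [980, 988, 996, 1004, 1012]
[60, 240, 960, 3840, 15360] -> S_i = 60*4^i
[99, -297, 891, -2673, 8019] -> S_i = 99*-3^i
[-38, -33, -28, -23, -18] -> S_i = -38 + 5*i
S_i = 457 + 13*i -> [457, 470, 483, 496, 509]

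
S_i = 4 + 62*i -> [4, 66, 128, 190, 252]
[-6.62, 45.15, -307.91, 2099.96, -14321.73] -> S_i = -6.62*(-6.82)^i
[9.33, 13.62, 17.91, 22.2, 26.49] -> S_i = 9.33 + 4.29*i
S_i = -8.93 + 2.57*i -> [-8.93, -6.36, -3.79, -1.22, 1.35]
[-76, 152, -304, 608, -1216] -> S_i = -76*-2^i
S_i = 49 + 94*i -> [49, 143, 237, 331, 425]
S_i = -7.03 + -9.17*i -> [-7.03, -16.2, -25.37, -34.54, -43.71]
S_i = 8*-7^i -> [8, -56, 392, -2744, 19208]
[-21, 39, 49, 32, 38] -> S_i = Random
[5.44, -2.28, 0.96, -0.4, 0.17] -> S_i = 5.44*(-0.42)^i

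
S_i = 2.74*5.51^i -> [2.74, 15.1, 83.19, 458.36, 2525.56]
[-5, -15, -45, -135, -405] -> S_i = -5*3^i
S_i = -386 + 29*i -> [-386, -357, -328, -299, -270]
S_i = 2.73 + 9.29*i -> [2.73, 12.02, 21.31, 30.6, 39.89]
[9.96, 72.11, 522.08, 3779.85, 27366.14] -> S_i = 9.96*7.24^i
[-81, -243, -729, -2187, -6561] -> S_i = -81*3^i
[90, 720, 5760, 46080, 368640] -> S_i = 90*8^i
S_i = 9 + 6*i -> [9, 15, 21, 27, 33]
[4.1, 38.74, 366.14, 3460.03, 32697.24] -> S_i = 4.10*9.45^i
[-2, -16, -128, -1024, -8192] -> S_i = -2*8^i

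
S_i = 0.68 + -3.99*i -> [0.68, -3.31, -7.3, -11.29, -15.28]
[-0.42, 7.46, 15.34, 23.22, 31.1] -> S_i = -0.42 + 7.88*i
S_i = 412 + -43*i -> [412, 369, 326, 283, 240]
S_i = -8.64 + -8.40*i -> [-8.64, -17.04, -25.44, -33.84, -42.24]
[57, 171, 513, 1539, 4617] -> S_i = 57*3^i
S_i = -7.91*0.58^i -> [-7.91, -4.59, -2.66, -1.54, -0.9]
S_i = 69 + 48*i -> [69, 117, 165, 213, 261]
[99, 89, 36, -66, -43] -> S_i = Random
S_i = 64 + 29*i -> [64, 93, 122, 151, 180]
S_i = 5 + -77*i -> [5, -72, -149, -226, -303]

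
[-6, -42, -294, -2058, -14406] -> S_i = -6*7^i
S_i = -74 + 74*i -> [-74, 0, 74, 148, 222]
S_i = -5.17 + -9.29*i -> [-5.17, -14.46, -23.75, -33.04, -42.33]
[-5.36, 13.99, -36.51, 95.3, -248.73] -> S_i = -5.36*(-2.61)^i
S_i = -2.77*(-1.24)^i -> [-2.77, 3.43, -4.26, 5.28, -6.55]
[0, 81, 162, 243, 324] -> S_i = 0 + 81*i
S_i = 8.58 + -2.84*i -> [8.58, 5.74, 2.9, 0.06, -2.78]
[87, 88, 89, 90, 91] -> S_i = 87 + 1*i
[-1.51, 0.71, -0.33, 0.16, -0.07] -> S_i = -1.51*(-0.47)^i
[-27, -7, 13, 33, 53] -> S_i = -27 + 20*i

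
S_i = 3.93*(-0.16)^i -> [3.93, -0.63, 0.1, -0.02, 0.0]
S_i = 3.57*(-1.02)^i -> [3.57, -3.64, 3.71, -3.79, 3.86]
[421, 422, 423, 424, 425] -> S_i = 421 + 1*i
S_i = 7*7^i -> [7, 49, 343, 2401, 16807]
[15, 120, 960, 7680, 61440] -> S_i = 15*8^i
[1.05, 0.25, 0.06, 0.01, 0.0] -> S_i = 1.05*0.24^i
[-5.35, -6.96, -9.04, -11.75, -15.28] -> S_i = -5.35*1.30^i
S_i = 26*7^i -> [26, 182, 1274, 8918, 62426]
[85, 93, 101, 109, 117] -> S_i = 85 + 8*i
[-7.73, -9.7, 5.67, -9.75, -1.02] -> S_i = Random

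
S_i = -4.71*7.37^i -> [-4.71, -34.71, -255.83, -1885.49, -13896.03]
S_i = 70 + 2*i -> [70, 72, 74, 76, 78]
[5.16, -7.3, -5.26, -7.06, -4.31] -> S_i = Random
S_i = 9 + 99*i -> [9, 108, 207, 306, 405]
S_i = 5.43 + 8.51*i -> [5.43, 13.94, 22.45, 30.96, 39.47]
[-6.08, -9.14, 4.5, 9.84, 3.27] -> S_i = Random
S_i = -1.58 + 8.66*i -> [-1.58, 7.08, 15.74, 24.4, 33.06]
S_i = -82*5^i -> [-82, -410, -2050, -10250, -51250]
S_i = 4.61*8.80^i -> [4.61, 40.57, 357.0, 3141.59, 27645.96]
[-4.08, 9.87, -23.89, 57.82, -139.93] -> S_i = -4.08*(-2.42)^i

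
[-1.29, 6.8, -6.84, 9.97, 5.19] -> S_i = Random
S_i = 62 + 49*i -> [62, 111, 160, 209, 258]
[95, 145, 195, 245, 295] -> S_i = 95 + 50*i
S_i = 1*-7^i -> [1, -7, 49, -343, 2401]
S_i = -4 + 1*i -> [-4, -3, -2, -1, 0]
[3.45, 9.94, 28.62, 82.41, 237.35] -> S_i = 3.45*2.88^i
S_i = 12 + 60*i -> [12, 72, 132, 192, 252]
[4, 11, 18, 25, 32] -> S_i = 4 + 7*i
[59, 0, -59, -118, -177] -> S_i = 59 + -59*i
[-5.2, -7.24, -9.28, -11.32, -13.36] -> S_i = -5.20 + -2.04*i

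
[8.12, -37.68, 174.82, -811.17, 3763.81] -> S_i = 8.12*(-4.64)^i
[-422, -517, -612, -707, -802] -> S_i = -422 + -95*i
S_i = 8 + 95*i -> [8, 103, 198, 293, 388]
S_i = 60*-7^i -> [60, -420, 2940, -20580, 144060]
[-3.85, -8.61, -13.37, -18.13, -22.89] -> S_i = -3.85 + -4.76*i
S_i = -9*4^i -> [-9, -36, -144, -576, -2304]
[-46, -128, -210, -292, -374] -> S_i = -46 + -82*i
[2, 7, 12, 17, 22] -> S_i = 2 + 5*i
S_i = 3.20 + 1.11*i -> [3.2, 4.31, 5.42, 6.53, 7.64]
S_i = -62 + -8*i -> [-62, -70, -78, -86, -94]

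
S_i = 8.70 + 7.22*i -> [8.7, 15.92, 23.14, 30.36, 37.58]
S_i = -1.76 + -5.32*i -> [-1.76, -7.08, -12.4, -17.72, -23.04]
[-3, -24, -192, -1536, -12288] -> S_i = -3*8^i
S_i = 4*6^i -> [4, 24, 144, 864, 5184]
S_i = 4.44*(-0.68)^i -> [4.44, -3.02, 2.05, -1.4, 0.95]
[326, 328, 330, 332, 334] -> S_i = 326 + 2*i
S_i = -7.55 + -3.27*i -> [-7.55, -10.82, -14.09, -17.36, -20.63]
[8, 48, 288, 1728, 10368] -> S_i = 8*6^i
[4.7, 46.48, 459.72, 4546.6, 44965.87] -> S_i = 4.70*9.89^i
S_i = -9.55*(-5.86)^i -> [-9.55, 55.96, -327.94, 1921.75, -11261.44]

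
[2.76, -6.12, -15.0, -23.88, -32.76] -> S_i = 2.76 + -8.88*i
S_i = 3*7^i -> [3, 21, 147, 1029, 7203]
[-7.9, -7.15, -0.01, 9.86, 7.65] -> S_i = Random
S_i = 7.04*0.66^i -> [7.04, 4.65, 3.07, 2.02, 1.34]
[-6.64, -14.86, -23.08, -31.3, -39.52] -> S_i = -6.64 + -8.22*i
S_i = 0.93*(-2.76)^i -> [0.93, -2.57, 7.08, -19.55, 53.97]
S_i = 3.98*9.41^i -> [3.98, 37.45, 352.42, 3316.29, 31206.25]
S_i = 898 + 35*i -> [898, 933, 968, 1003, 1038]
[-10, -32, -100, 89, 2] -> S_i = Random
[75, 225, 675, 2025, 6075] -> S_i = 75*3^i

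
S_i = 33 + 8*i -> [33, 41, 49, 57, 65]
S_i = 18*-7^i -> [18, -126, 882, -6174, 43218]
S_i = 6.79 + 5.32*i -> [6.79, 12.11, 17.43, 22.75, 28.07]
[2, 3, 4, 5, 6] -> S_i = 2 + 1*i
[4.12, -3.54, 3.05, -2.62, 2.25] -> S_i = 4.12*(-0.86)^i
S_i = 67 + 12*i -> [67, 79, 91, 103, 115]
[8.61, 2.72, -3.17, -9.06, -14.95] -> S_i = 8.61 + -5.89*i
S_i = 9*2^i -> [9, 18, 36, 72, 144]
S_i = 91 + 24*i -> [91, 115, 139, 163, 187]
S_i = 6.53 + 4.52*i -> [6.53, 11.05, 15.57, 20.09, 24.61]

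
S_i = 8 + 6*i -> [8, 14, 20, 26, 32]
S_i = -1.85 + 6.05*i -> [-1.85, 4.2, 10.25, 16.3, 22.35]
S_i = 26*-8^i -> [26, -208, 1664, -13312, 106496]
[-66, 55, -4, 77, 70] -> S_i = Random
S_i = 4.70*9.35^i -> [4.7, 43.94, 410.89, 3841.78, 35920.66]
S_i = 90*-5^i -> [90, -450, 2250, -11250, 56250]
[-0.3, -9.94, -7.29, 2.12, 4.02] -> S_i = Random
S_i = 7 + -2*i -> [7, 5, 3, 1, -1]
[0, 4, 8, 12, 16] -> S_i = 0 + 4*i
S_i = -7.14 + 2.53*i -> [-7.14, -4.61, -2.08, 0.45, 2.98]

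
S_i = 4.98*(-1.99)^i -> [4.98, -9.91, 19.72, -39.25, 78.1]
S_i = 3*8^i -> [3, 24, 192, 1536, 12288]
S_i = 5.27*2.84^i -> [5.27, 14.97, 42.51, 120.72, 342.83]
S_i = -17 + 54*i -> [-17, 37, 91, 145, 199]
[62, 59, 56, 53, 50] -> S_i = 62 + -3*i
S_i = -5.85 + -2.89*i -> [-5.85, -8.74, -11.63, -14.52, -17.41]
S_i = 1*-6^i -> [1, -6, 36, -216, 1296]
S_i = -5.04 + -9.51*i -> [-5.04, -14.55, -24.06, -33.57, -43.08]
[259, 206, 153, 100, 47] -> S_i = 259 + -53*i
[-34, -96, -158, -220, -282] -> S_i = -34 + -62*i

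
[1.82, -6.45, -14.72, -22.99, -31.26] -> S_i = 1.82 + -8.27*i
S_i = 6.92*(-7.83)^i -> [6.92, -54.18, 424.26, -3321.94, 26010.77]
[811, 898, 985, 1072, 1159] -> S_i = 811 + 87*i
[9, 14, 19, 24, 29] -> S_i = 9 + 5*i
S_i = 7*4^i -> [7, 28, 112, 448, 1792]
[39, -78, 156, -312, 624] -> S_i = 39*-2^i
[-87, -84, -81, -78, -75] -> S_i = -87 + 3*i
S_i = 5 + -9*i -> [5, -4, -13, -22, -31]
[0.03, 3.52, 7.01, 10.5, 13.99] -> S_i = 0.03 + 3.49*i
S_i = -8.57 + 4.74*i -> [-8.57, -3.83, 0.91, 5.65, 10.39]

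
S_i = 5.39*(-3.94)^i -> [5.39, -21.24, 83.67, -329.67, 1298.89]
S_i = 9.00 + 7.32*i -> [9.0, 16.32, 23.64, 30.96, 38.28]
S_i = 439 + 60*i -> [439, 499, 559, 619, 679]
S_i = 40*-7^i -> [40, -280, 1960, -13720, 96040]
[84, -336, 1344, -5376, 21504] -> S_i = 84*-4^i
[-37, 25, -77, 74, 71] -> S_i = Random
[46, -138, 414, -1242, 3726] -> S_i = 46*-3^i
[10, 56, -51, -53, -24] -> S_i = Random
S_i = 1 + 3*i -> [1, 4, 7, 10, 13]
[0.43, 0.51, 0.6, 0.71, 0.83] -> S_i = 0.43*1.18^i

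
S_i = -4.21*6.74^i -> [-4.21, -28.38, -191.25, -1289.03, -8688.04]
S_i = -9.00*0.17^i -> [-9.0, -1.53, -0.26, -0.04, -0.01]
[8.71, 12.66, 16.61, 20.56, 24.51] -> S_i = 8.71 + 3.95*i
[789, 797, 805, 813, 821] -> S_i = 789 + 8*i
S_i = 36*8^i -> [36, 288, 2304, 18432, 147456]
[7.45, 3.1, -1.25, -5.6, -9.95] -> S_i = 7.45 + -4.35*i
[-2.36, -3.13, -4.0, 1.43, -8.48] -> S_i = Random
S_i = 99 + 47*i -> [99, 146, 193, 240, 287]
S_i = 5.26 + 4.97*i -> [5.26, 10.23, 15.2, 20.17, 25.14]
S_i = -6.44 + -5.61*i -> [-6.44, -12.05, -17.66, -23.27, -28.88]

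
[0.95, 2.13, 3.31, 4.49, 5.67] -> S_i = 0.95 + 1.18*i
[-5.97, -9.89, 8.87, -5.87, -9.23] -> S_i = Random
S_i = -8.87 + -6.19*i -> [-8.87, -15.06, -21.25, -27.44, -33.63]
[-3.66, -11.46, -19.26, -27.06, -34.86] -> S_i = -3.66 + -7.80*i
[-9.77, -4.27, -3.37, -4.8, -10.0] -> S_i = Random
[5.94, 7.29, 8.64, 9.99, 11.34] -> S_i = 5.94 + 1.35*i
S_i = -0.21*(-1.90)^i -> [-0.21, 0.4, -0.76, 1.44, -2.74]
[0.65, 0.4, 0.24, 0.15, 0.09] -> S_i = 0.65*0.61^i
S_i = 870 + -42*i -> [870, 828, 786, 744, 702]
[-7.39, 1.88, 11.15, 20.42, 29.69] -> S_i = -7.39 + 9.27*i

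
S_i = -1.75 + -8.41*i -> [-1.75, -10.16, -18.57, -26.98, -35.39]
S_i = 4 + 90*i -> [4, 94, 184, 274, 364]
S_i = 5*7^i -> [5, 35, 245, 1715, 12005]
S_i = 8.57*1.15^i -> [8.57, 9.86, 11.33, 13.03, 14.99]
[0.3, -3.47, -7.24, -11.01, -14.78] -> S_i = 0.30 + -3.77*i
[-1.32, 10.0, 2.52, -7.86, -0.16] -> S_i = Random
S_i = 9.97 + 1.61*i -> [9.97, 11.58, 13.19, 14.8, 16.41]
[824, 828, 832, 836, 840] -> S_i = 824 + 4*i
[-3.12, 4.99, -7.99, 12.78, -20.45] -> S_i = -3.12*(-1.60)^i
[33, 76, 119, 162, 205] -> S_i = 33 + 43*i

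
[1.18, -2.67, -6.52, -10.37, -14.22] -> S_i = 1.18 + -3.85*i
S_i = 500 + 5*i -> [500, 505, 510, 515, 520]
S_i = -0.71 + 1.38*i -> [-0.71, 0.67, 2.05, 3.43, 4.81]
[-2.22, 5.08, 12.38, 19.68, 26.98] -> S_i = -2.22 + 7.30*i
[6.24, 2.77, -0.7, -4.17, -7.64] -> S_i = 6.24 + -3.47*i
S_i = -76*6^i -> [-76, -456, -2736, -16416, -98496]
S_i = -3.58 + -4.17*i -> [-3.58, -7.75, -11.92, -16.09, -20.26]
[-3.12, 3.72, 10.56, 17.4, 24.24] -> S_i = -3.12 + 6.84*i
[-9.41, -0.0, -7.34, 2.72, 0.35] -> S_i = Random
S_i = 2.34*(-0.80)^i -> [2.34, -1.87, 1.5, -1.2, 0.96]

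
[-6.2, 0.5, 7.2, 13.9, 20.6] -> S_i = -6.20 + 6.70*i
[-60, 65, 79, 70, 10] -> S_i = Random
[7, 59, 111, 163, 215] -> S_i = 7 + 52*i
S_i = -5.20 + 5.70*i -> [-5.2, 0.5, 6.2, 11.9, 17.6]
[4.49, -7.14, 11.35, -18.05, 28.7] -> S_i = 4.49*(-1.59)^i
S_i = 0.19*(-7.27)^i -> [0.19, -1.38, 10.04, -73.01, 530.75]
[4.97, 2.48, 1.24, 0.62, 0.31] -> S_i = 4.97*0.50^i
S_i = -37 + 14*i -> [-37, -23, -9, 5, 19]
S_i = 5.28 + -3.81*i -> [5.28, 1.47, -2.34, -6.15, -9.96]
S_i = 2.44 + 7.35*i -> [2.44, 9.79, 17.14, 24.49, 31.84]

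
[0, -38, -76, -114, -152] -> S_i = 0 + -38*i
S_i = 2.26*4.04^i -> [2.26, 9.13, 36.89, 149.02, 602.05]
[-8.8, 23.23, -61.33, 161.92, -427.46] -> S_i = -8.80*(-2.64)^i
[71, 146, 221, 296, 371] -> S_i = 71 + 75*i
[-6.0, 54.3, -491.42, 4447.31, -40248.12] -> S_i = -6.00*(-9.05)^i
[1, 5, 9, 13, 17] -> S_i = 1 + 4*i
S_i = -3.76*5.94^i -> [-3.76, -22.33, -132.67, -788.04, -4680.95]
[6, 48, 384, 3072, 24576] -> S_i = 6*8^i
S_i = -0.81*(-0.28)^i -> [-0.81, 0.23, -0.06, 0.02, -0.0]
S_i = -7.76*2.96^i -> [-7.76, -22.97, -67.99, -201.25, -595.7]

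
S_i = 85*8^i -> [85, 680, 5440, 43520, 348160]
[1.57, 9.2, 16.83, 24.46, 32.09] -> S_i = 1.57 + 7.63*i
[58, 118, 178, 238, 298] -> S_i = 58 + 60*i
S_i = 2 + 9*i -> [2, 11, 20, 29, 38]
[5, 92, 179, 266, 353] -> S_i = 5 + 87*i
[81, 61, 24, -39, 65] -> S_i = Random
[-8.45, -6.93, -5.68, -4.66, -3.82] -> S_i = -8.45*0.82^i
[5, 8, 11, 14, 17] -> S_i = 5 + 3*i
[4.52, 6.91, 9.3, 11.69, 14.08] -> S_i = 4.52 + 2.39*i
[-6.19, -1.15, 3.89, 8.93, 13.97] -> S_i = -6.19 + 5.04*i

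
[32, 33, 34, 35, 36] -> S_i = 32 + 1*i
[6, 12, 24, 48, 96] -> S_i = 6*2^i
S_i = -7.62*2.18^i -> [-7.62, -16.61, -36.21, -78.94, -172.1]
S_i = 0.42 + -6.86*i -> [0.42, -6.44, -13.3, -20.16, -27.02]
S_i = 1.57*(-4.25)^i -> [1.57, -6.67, 28.36, -120.52, 512.22]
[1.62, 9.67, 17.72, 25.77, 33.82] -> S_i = 1.62 + 8.05*i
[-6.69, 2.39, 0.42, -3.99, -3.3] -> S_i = Random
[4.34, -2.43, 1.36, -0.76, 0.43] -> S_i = 4.34*(-0.56)^i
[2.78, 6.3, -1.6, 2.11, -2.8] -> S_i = Random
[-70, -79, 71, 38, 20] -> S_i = Random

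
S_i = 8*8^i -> [8, 64, 512, 4096, 32768]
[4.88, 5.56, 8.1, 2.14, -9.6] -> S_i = Random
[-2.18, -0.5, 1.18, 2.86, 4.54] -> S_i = -2.18 + 1.68*i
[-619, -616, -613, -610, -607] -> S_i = -619 + 3*i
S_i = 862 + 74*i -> [862, 936, 1010, 1084, 1158]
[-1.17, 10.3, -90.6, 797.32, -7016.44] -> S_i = -1.17*(-8.80)^i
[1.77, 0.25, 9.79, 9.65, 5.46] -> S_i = Random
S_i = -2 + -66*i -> [-2, -68, -134, -200, -266]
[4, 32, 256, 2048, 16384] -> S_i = 4*8^i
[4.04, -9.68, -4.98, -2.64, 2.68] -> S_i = Random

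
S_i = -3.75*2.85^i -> [-3.75, -10.69, -30.46, -86.81, -247.41]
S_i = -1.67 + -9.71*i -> [-1.67, -11.38, -21.09, -30.8, -40.51]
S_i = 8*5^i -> [8, 40, 200, 1000, 5000]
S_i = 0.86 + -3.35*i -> [0.86, -2.49, -5.84, -9.19, -12.54]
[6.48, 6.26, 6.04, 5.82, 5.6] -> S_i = 6.48 + -0.22*i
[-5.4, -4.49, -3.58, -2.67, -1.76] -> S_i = -5.40 + 0.91*i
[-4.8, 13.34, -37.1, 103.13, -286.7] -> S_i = -4.80*(-2.78)^i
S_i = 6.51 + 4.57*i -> [6.51, 11.08, 15.65, 20.22, 24.79]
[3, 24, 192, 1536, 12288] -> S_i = 3*8^i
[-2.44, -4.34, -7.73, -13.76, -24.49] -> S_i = -2.44*1.78^i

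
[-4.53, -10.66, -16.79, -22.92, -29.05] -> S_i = -4.53 + -6.13*i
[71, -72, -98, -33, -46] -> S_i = Random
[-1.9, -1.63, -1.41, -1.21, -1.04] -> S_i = -1.90*0.86^i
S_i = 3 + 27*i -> [3, 30, 57, 84, 111]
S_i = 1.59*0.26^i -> [1.59, 0.41, 0.11, 0.03, 0.01]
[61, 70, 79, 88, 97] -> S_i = 61 + 9*i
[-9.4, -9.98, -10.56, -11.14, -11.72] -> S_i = -9.40 + -0.58*i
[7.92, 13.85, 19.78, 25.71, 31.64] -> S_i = 7.92 + 5.93*i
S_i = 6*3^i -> [6, 18, 54, 162, 486]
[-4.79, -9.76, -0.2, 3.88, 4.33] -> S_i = Random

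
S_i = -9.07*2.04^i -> [-9.07, -18.5, -37.75, -77.0, -157.08]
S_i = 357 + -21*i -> [357, 336, 315, 294, 273]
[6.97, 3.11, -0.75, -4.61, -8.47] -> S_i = 6.97 + -3.86*i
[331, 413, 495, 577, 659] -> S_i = 331 + 82*i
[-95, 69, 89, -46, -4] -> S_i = Random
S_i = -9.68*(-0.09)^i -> [-9.68, 0.87, -0.08, 0.01, -0.0]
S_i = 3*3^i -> [3, 9, 27, 81, 243]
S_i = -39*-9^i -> [-39, 351, -3159, 28431, -255879]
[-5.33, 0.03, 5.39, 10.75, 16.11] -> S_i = -5.33 + 5.36*i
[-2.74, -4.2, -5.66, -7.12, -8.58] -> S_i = -2.74 + -1.46*i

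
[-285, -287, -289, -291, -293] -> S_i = -285 + -2*i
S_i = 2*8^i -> [2, 16, 128, 1024, 8192]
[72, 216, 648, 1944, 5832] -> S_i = 72*3^i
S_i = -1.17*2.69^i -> [-1.17, -3.15, -8.47, -22.77, -61.26]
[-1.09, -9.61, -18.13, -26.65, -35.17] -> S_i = -1.09 + -8.52*i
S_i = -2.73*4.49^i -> [-2.73, -12.26, -55.04, -247.12, -1109.55]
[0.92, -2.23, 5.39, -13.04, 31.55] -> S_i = 0.92*(-2.42)^i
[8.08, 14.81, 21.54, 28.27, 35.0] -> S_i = 8.08 + 6.73*i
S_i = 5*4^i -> [5, 20, 80, 320, 1280]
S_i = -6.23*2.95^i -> [-6.23, -18.38, -54.22, -159.94, -471.82]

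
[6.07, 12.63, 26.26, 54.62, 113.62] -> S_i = 6.07*2.08^i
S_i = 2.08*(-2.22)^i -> [2.08, -4.62, 10.25, -22.76, 50.52]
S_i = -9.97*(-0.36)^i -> [-9.97, 3.59, -1.29, 0.47, -0.17]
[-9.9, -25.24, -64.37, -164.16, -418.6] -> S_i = -9.90*2.55^i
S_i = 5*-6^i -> [5, -30, 180, -1080, 6480]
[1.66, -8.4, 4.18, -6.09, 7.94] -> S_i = Random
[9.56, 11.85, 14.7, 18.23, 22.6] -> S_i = 9.56*1.24^i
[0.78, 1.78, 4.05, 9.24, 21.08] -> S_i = 0.78*2.28^i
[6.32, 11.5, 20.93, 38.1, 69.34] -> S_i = 6.32*1.82^i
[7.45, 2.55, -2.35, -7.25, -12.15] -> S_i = 7.45 + -4.90*i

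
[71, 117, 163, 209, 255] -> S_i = 71 + 46*i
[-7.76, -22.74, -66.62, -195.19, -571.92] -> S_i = -7.76*2.93^i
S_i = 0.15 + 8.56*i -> [0.15, 8.71, 17.27, 25.83, 34.39]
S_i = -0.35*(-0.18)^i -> [-0.35, 0.06, -0.01, 0.0, -0.0]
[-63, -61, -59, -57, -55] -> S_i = -63 + 2*i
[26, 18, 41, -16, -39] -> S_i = Random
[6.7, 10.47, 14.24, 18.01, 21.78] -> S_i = 6.70 + 3.77*i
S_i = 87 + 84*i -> [87, 171, 255, 339, 423]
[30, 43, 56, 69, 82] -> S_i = 30 + 13*i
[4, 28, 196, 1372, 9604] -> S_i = 4*7^i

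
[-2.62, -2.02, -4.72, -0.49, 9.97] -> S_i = Random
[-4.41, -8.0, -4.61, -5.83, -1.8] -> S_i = Random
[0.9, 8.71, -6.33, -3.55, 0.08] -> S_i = Random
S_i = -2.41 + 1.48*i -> [-2.41, -0.93, 0.55, 2.03, 3.51]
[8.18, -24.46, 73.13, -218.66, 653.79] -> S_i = 8.18*(-2.99)^i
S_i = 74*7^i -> [74, 518, 3626, 25382, 177674]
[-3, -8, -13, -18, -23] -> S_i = -3 + -5*i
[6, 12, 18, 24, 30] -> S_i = 6 + 6*i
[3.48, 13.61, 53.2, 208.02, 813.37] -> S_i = 3.48*3.91^i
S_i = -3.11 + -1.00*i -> [-3.11, -4.11, -5.11, -6.11, -7.11]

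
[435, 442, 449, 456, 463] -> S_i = 435 + 7*i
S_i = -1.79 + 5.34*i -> [-1.79, 3.55, 8.89, 14.23, 19.57]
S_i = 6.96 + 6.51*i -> [6.96, 13.47, 19.98, 26.49, 33.0]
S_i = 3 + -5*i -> [3, -2, -7, -12, -17]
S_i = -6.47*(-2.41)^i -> [-6.47, 15.59, -37.58, 90.56, -218.26]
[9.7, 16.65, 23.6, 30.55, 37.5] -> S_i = 9.70 + 6.95*i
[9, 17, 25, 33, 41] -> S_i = 9 + 8*i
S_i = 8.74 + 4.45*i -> [8.74, 13.19, 17.64, 22.09, 26.54]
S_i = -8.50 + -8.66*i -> [-8.5, -17.16, -25.82, -34.48, -43.14]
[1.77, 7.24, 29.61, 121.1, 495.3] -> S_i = 1.77*4.09^i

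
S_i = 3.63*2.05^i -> [3.63, 7.44, 15.26, 31.27, 64.11]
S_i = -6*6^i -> [-6, -36, -216, -1296, -7776]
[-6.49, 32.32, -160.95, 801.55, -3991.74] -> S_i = -6.49*(-4.98)^i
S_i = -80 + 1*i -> [-80, -79, -78, -77, -76]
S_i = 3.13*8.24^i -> [3.13, 25.79, 212.52, 1751.16, 14429.56]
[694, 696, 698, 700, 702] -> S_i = 694 + 2*i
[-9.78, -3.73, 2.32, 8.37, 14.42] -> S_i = -9.78 + 6.05*i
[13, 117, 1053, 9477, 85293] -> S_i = 13*9^i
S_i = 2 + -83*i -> [2, -81, -164, -247, -330]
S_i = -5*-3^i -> [-5, 15, -45, 135, -405]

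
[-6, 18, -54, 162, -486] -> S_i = -6*-3^i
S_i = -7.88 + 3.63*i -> [-7.88, -4.25, -0.62, 3.01, 6.64]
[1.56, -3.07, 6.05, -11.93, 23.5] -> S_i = 1.56*(-1.97)^i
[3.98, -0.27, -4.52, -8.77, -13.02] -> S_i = 3.98 + -4.25*i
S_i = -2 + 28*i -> [-2, 26, 54, 82, 110]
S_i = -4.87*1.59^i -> [-4.87, -7.74, -12.31, -19.58, -31.13]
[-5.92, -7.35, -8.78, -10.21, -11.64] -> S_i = -5.92 + -1.43*i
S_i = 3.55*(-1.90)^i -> [3.55, -6.74, 12.82, -24.35, 46.26]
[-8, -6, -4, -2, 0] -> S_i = -8 + 2*i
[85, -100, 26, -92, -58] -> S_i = Random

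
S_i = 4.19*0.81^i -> [4.19, 3.39, 2.75, 2.23, 1.8]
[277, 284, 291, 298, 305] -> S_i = 277 + 7*i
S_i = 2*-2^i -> [2, -4, 8, -16, 32]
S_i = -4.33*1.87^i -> [-4.33, -8.1, -15.14, -28.31, -52.95]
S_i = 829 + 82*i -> [829, 911, 993, 1075, 1157]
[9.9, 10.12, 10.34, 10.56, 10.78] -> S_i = 9.90 + 0.22*i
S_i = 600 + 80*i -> [600, 680, 760, 840, 920]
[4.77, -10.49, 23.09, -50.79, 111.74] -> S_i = 4.77*(-2.20)^i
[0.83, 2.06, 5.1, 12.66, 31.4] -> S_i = 0.83*2.48^i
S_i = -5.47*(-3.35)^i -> [-5.47, 18.32, -61.39, 205.65, -688.92]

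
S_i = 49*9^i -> [49, 441, 3969, 35721, 321489]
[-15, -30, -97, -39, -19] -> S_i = Random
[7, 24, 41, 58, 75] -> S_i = 7 + 17*i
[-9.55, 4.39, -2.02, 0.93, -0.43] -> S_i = -9.55*(-0.46)^i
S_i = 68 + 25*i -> [68, 93, 118, 143, 168]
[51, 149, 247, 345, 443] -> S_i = 51 + 98*i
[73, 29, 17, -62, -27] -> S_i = Random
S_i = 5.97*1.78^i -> [5.97, 10.63, 18.92, 33.67, 59.93]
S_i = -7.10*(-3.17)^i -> [-7.1, 22.51, -71.35, 226.17, -716.96]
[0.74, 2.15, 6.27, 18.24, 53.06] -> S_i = 0.74*2.91^i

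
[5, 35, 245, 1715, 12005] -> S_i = 5*7^i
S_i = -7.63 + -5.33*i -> [-7.63, -12.96, -18.29, -23.62, -28.95]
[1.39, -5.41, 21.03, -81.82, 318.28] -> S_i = 1.39*(-3.89)^i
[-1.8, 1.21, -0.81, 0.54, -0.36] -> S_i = -1.80*(-0.67)^i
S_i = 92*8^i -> [92, 736, 5888, 47104, 376832]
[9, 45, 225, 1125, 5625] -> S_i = 9*5^i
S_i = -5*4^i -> [-5, -20, -80, -320, -1280]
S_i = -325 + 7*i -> [-325, -318, -311, -304, -297]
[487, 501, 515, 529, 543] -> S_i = 487 + 14*i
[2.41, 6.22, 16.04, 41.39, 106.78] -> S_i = 2.41*2.58^i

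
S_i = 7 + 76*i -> [7, 83, 159, 235, 311]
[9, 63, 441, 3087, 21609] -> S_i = 9*7^i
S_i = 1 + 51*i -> [1, 52, 103, 154, 205]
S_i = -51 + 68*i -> [-51, 17, 85, 153, 221]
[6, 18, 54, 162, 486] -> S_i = 6*3^i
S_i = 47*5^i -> [47, 235, 1175, 5875, 29375]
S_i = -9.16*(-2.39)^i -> [-9.16, 21.89, -52.32, 125.05, -298.87]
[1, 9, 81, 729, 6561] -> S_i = 1*9^i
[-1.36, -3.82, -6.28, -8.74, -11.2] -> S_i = -1.36 + -2.46*i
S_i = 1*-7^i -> [1, -7, 49, -343, 2401]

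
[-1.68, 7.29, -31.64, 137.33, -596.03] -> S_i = -1.68*(-4.34)^i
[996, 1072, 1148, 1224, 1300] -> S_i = 996 + 76*i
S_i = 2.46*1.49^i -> [2.46, 3.67, 5.46, 8.14, 12.12]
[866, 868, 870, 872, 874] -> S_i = 866 + 2*i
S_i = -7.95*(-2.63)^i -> [-7.95, 20.91, -54.99, 144.62, -380.36]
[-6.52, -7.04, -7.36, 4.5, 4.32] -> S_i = Random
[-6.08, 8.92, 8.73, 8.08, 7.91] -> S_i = Random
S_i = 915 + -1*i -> [915, 914, 913, 912, 911]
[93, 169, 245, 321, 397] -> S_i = 93 + 76*i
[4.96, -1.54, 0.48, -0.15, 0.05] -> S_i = 4.96*(-0.31)^i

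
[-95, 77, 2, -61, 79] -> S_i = Random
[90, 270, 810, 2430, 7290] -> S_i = 90*3^i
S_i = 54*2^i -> [54, 108, 216, 432, 864]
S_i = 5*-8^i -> [5, -40, 320, -2560, 20480]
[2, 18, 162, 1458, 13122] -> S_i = 2*9^i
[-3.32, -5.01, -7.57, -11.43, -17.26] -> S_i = -3.32*1.51^i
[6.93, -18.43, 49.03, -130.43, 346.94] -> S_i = 6.93*(-2.66)^i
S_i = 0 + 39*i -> [0, 39, 78, 117, 156]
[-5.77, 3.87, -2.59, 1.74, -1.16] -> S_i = -5.77*(-0.67)^i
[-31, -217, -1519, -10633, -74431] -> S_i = -31*7^i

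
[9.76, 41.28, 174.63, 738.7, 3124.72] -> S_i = 9.76*4.23^i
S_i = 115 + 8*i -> [115, 123, 131, 139, 147]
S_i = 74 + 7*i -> [74, 81, 88, 95, 102]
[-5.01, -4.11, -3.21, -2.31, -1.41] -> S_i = -5.01 + 0.90*i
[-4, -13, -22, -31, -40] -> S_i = -4 + -9*i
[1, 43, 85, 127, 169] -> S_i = 1 + 42*i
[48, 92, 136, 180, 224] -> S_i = 48 + 44*i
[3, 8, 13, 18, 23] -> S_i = 3 + 5*i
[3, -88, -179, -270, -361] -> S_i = 3 + -91*i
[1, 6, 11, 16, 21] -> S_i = 1 + 5*i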